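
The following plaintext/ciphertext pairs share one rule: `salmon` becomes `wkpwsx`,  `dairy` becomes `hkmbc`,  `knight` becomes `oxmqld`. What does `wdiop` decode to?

steel

Shifts by position in salmon: pos 0: s→w (+4), pos 1: a→k (+10), pos 2: l→p (+4), pos 3: m→w (+10) — repeating every 2. The shifts repeat in a cycle of length 2: positions 0,1,… shift by +4, +10, then the pattern repeats.
Undoing it on wdiop: w−4=s, d−10=t, i−4=e, o−10=e, p−4=l.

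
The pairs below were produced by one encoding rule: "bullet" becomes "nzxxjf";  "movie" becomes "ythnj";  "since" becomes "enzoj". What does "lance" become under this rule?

The shift depends on letter class: consonant b→n is +12, but vowel u→z is +5. Two shifts are in play — +5 for a/e/i/o/u, +12 for every other letter.
Applying it to lance: l(cons)+12=x, a(vowel)+5=f, n(cons)+12=z, c(cons)+12=o, e(vowel)+5=j.

xfzoj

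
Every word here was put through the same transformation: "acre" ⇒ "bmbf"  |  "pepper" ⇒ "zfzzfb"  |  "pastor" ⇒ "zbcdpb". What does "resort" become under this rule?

bfcpbd

Vowels shift forward by 1 and consonants shift forward by 10.
Applying it to resort: r(cons)+10=b, e(vowel)+1=f, s(cons)+10=c, o(vowel)+1=p, r(cons)+10=b, t(cons)+10=d.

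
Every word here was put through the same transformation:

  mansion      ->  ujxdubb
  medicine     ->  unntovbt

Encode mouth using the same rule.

In mansion: m→u is +8, a→j is +9, n→x is +10, s→d is +11 — the shift increases by 1 each position. The shift increases by 1 at each position, starting from +8: 8, 9, 10, ….
Applying it to mouth: m+8=u, o+9=x, u+10=e, t+11=e, h+12=t.

uxeet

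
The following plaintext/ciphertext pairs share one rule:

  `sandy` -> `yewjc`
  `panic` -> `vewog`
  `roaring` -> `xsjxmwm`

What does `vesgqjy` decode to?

pajamas

The shifts repeat in a cycle of length 3: positions 0,1,… shift by +6, +4, +9, then the pattern repeats.
Decoding vesgqjy: v−6=p, e−4=a, s−9=j, g−6=a, q−4=m, j−9=a, y−6=s.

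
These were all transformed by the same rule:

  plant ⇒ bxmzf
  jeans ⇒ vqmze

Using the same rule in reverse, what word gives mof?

Compare letters: p→b is +12, l→x is +12, a→m is +12 — a constant shift. Each letter is shifted forward by 12 in the alphabet (a Caesar shift of +12).
Reversing it on mof: m−12=a, o−12=c, f−12=t.

act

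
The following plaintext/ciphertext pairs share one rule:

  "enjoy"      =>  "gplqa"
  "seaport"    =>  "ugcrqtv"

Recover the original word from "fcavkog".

daytime

Compare letters: e→g is +2, n→p is +2, j→l is +2 — a constant shift. Each letter is shifted forward by 2 in the alphabet (a Caesar shift of +2).
Decoding fcavkog: f−2=d, c−2=a, a−2=y, v−2=t, k−2=i, o−2=m, g−2=e.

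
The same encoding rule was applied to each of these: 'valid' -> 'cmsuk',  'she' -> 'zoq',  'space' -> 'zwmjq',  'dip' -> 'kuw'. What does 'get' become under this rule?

The rule splits by letter class: vowels +12, consonants +7.
For get: g(cons)+7=n, e(vowel)+12=q, t(cons)+7=a.

nqa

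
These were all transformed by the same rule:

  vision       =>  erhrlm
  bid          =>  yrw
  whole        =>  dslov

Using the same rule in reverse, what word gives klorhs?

Each letter is replaced by its mirror in the alphabet: a↔z, b↔y, c↔x, and so on (the Atbash cipher).
Decoding klorhs: k↔p, l↔o, o↔l, r↔i, h↔s, s↔h.

polish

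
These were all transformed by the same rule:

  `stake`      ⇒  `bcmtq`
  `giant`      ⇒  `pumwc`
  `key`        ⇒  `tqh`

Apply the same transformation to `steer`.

Two shifts are in play — +12 for a/e/i/o/u, +9 for every other letter.
On steer: s(cons)+9=b, t(cons)+9=c, e(vowel)+12=q, e(vowel)+12=q, r(cons)+9=a.

bcqqa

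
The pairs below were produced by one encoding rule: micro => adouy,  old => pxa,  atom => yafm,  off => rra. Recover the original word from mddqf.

The word is reversed, then every letter is shifted forward by 12.
Reversing it on mddqf: shift back: m−12=a, d−12=r, d−12=r, q−12=e, f−12=t → arret; then reverse → terra.

terra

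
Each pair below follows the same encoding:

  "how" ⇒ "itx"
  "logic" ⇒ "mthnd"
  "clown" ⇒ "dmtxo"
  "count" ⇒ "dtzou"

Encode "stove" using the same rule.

The shift depends on letter class: consonant h→i is +1, but vowel o→t is +5. Vowels shift forward by 5 and consonants shift forward by 1.
On stove: s(cons)+1=t, t(cons)+1=u, o(vowel)+5=t, v(cons)+1=w, e(vowel)+5=j.

tutwj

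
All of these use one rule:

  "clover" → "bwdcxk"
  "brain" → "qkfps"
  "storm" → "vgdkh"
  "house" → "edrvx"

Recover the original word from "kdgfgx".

rotate

c(2)→b(1) and l(11)→w(22) fit y≡11x+5 (mod 26); the inverse of 11 mod 26 is 19. This is an affine cipher: with a=0,…,z=25, each position x becomes (11x+5) mod 26.
Decoding kdgfgx: k(10)→19·(10−5)≡17=r; d(3)→19·(3−5)≡14=o; g(6)→19·(6−5)≡19=t; f(5)→19·(5−5)≡0=a; g(6)→19·(6−5)≡19=t; x(23)→19·(23−5)≡4=e (all mod 26).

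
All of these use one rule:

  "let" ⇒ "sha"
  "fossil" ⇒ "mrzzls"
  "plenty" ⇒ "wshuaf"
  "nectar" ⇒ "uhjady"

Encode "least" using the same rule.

The shift depends on letter class: consonant l→s is +7, but vowel e→h is +3. The rule splits by letter class: vowels +3, consonants +7.
For least: l(cons)+7=s, e(vowel)+3=h, a(vowel)+3=d, s(cons)+7=z, t(cons)+7=a.

shdza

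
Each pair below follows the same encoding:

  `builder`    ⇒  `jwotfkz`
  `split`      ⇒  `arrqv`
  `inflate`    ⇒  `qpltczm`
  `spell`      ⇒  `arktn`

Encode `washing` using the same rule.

ecypkto

Shifts by position in builder: pos 0: b→j (+8), pos 1: u→w (+2), pos 2: i→o (+6), pos 3: l→t (+8), pos 4: d→f (+2), pos 5: e→k (+6) — repeating every 3. It's a Vigenère-style cipher with numeric key [8,2,6]: position i shifts by key[i mod 3].
On washing: w+8=e, a+2=c, s+6=y, h+8=p, i+2=k, n+6=t, g+8=o.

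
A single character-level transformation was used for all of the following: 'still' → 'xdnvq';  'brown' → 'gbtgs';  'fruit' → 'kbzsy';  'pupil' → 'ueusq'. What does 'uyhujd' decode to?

pocket

Shifts by position in still: pos 0: s→x (+5), pos 1: t→d (+10), pos 2: i→n (+5), pos 3: l→v (+10) — repeating every 2. The shifts repeat in a cycle of length 2: positions 0,1,… shift by +5, +10, then the pattern repeats.
Undoing it on uyhujd: u−5=p, y−10=o, h−5=c, u−10=k, j−5=e, d−10=t.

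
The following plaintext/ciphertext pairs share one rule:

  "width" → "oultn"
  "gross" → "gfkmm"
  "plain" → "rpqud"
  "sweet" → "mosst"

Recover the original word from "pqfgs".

w(22)→o(14) and i(8)→u(20) fit y≡7x+16 (mod 26); the inverse of 7 mod 26 is 15. This is an affine cipher: with a=0,…,z=25, each position x becomes (7x+16) mod 26.
Reversing it on pqfgs: p(15)→15·(15−16)≡11=l; q(16)→15·(16−16)≡0=a; f(5)→15·(5−16)≡17=r; g(6)→15·(6−16)≡6=g; s(18)→15·(18−16)≡4=e (all mod 26).

large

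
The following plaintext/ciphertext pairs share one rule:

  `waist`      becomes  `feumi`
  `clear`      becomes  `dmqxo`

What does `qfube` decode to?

spite

The word is reversed, then every letter is shifted forward by 12.
Undoing it on qfube: shift back: q−12=e, f−12=t, u−12=i, b−12=p, e−12=s → etips; then reverse → spite.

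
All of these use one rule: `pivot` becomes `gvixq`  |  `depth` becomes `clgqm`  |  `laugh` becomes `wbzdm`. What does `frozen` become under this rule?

p(15)→g(6) and i(8)→v(21) fit y≡9x+1 (mod 26); the inverse of 9 mod 26 is 3. This is an affine cipher: with a=0,…,z=25, each position x becomes (9x+1) mod 26.
On frozen: f(5)→9·5+1≡20=u; r(17)→9·17+1≡24=y; o(14)→9·14+1≡23=x; z(25)→9·25+1≡18=s; e(4)→9·4+1≡11=l; n(13)→9·13+1≡14=o (all mod 26).

uyxslo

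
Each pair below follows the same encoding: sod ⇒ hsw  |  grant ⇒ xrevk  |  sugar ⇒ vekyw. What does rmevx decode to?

The output letters match the input read backwards, each shifted +4: sod reversed is dos. The word is reversed, then every letter is shifted forward by 4.
Undoing it on rmevx: shift back: r−4=n, m−4=i, e−4=a, v−4=r, x−4=t → niart; then reverse → train.

train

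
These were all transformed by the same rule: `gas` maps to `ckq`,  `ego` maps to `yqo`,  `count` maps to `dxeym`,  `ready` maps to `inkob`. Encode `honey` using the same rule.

ioxyr

The output letters match the input read backwards, each shifted +10: gas reversed is sag. Read the word backwards and shift each letter +10.
On honey: reverse → yenoh; then shift: y+10=i, e+10=o, n+10=x, o+10=y, h+10=r.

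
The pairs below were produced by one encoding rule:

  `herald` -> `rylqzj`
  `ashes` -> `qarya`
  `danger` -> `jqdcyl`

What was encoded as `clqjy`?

grade

h(7)→r(17) and e(4)→y(24) fit y≡15x+16 (mod 26); the inverse of 15 mod 26 is 7. Treating letters as 0–25, the rule is x ↦ 15x + 16 (mod 26).
Undoing it on clqjy: c(2)→7·(2−16)≡6=g; l(11)→7·(11−16)≡17=r; q(16)→7·(16−16)≡0=a; j(9)→7·(9−16)≡3=d; y(24)→7·(24−16)≡4=e (all mod 26).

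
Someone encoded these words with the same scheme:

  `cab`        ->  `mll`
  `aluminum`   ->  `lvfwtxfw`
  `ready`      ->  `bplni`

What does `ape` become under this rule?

The shift depends on letter class: consonant c→m is +10, but vowel a→l is +11. Vowels shift forward by 11 and consonants shift forward by 10.
For ape: a(vowel)+11=l, p(cons)+10=z, e(vowel)+11=p.

lzp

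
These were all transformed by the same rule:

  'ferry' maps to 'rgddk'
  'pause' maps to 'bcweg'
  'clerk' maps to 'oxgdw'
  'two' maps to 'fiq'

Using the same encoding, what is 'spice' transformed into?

ebkog

Two shifts are in play — +2 for a/e/i/o/u, +12 for every other letter.
On spice: s(cons)+12=e, p(cons)+12=b, i(vowel)+2=k, c(cons)+12=o, e(vowel)+2=g.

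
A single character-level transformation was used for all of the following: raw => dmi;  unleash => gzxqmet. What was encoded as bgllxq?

It's a constant shift of +12 (ROT12).
Reversing it on bgllxq: b−12=p, g−12=u, l−12=z, l−12=z, x−12=l, q−12=e.

puzzle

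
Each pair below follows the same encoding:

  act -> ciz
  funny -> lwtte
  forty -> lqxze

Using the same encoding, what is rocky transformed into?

xqiqe

The shift depends on letter class: consonant c→i is +6, but vowel a→c is +2. Vowels shift forward by 2 and consonants shift forward by 6.
For rocky: r(cons)+6=x, o(vowel)+2=q, c(cons)+6=i, k(cons)+6=q, y(cons)+6=e.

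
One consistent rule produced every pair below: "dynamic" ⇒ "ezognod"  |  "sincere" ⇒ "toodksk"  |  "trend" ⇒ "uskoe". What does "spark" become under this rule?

tqgsl

The rule splits by letter class: vowels +6, consonants +1.
For spark: s(cons)+1=t, p(cons)+1=q, a(vowel)+6=g, r(cons)+1=s, k(cons)+1=l.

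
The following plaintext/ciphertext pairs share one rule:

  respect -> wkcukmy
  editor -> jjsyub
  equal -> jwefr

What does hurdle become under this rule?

mabiro

Shifts by position in respect: pos 0: r→w (+5), pos 1: e→k (+6), pos 2: s→c (+10), pos 3: p→u (+5), pos 4: e→k (+6), pos 5: c→m (+10) — repeating every 3. A repeating key of period 3 is used — shifts +5, +6, +10 over and over.
For hurdle: h+5=m, u+6=a, r+10=b, d+5=i, l+6=r, e+10=o.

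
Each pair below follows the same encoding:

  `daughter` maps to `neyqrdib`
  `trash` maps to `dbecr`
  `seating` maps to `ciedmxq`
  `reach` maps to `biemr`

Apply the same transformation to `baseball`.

The shift depends on letter class: consonant d→n is +10, but vowel a→e is +4. The rule splits by letter class: vowels +4, consonants +10.
On baseball: b(cons)+10=l, a(vowel)+4=e, s(cons)+10=c, e(vowel)+4=i, b(cons)+10=l, a(vowel)+4=e, l(cons)+10=v, l(cons)+10=v.

lecilevv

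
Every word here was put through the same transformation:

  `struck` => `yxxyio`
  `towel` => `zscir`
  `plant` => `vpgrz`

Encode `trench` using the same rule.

Shifts by position in struck: pos 0: s→y (+6), pos 1: t→x (+4), pos 2: r→x (+6), pos 3: u→y (+4) — repeating every 2. The shifts repeat in a cycle of length 2: positions 0,1,… shift by +6, +4, then the pattern repeats.
For trench: t+6=z, r+4=v, e+6=k, n+4=r, c+6=i, h+4=l.

zvkril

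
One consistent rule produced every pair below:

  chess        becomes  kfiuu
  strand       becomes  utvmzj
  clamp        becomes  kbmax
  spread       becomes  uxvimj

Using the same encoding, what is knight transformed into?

czegft

c(2)→k(10) and h(7)→f(5) fit y≡25x+12 (mod 26); the inverse of 25 mod 26 is 25. Treating letters as 0–25, the rule is x ↦ 25x + 12 (mod 26).
On knight: k(10)→25·10+12≡2=c; n(13)→25·13+12≡25=z; i(8)→25·8+12≡4=e; g(6)→25·6+12≡6=g; h(7)→25·7+12≡5=f; t(19)→25·19+12≡19=t (all mod 26).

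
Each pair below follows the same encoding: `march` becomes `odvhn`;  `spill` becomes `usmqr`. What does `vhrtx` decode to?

In march: m→o is +2, a→d is +3, r→v is +4, c→h is +5 — the shift increases by 1 each position. Each letter shifts forward by (position + 2), i.e. 2, 3, 4, … — the shift grows by one for each successive letter.
Undoing it on vhrtx: v−2=t, h−3=e, r−4=n, t−5=o, x−6=r.

tenor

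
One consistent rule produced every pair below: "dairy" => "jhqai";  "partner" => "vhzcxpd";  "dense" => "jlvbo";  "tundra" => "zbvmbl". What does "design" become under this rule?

jlarqy

In dairy: d→j is +6, a→h is +7, i→q is +8, r→a is +9 — the shift increases by 1 each position. The shift increases by 1 at each position, starting from +6: 6, 7, 8, ….
For design: d+6=j, e+7=l, s+8=a, i+9=r, g+10=q, n+11=y.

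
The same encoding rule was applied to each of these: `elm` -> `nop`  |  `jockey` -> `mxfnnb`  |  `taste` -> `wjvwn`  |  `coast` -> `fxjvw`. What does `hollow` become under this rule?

The rule splits by letter class: vowels +9, consonants +3.
For hollow: h(cons)+3=k, o(vowel)+9=x, l(cons)+3=o, l(cons)+3=o, o(vowel)+9=x, w(cons)+3=z.

kxooxz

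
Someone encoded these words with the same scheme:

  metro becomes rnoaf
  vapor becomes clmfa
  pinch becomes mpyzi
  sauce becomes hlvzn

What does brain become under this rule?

salpy

Each letter's alphabet position (a=0..z=25) is mapped through 7·x+11 mod 26 — an affine cipher.
For brain: b(1)→7·1+11≡18=s; r(17)→7·17+11≡0=a; a(0)→7·0+11≡11=l; i(8)→7·8+11≡15=p; n(13)→7·13+11≡24=y (all mod 26).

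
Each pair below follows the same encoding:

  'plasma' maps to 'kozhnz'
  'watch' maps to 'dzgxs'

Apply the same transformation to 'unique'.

fmrjfv

Each pair mirrors across the alphabet (p↔k, l↔o, a↔z): positions sum to 25. Each letter is replaced by its mirror in the alphabet: a↔z, b↔y, c↔x, and so on (the Atbash cipher).
Applying it to unique: u↔f, n↔m, i↔r, q↔j, u↔f, e↔v.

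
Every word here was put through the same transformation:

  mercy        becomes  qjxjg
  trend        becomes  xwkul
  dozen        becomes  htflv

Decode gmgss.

chalk

Each letter shifts forward by (position + 4), i.e. 4, 5, 6, … — the shift grows by one for each successive letter.
Decoding gmgss: g−4=c, m−5=h, g−6=a, s−7=l, s−8=k.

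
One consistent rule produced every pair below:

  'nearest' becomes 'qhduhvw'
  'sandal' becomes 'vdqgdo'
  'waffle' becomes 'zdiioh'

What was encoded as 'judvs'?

grasp

Compare letters: n→q is +3, e→h is +3, a→d is +3 — a constant shift. Each letter is shifted forward by 3 in the alphabet (a Caesar shift of +3).
Undoing it on judvs: j−3=g, u−3=r, d−3=a, v−3=s, s−3=p.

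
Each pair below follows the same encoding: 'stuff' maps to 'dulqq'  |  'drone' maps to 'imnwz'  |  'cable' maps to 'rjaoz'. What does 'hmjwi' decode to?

s(18)→d(3) and t(19)→u(20) fit y≡17x+9 (mod 26); the inverse of 17 mod 26 is 23. Treating letters as 0–25, the rule is x ↦ 17x + 9 (mod 26).
Reversing it on hmjwi: h(7)→23·(7−9)≡6=g; m(12)→23·(12−9)≡17=r; j(9)→23·(9−9)≡0=a; w(22)→23·(22−9)≡13=n; i(8)→23·(8−9)≡3=d (all mod 26).

grand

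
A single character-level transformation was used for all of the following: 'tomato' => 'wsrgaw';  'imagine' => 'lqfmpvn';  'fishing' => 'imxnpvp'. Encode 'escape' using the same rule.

hwhgwm

The shift increases by 1 at each position, starting from +3: 3, 4, 5, ….
On escape: e+3=h, s+4=w, c+5=h, a+6=g, p+7=w, e+8=m.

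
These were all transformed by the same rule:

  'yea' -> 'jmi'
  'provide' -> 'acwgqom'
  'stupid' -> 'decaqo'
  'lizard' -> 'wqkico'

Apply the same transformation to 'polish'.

The shift depends on letter class: consonant y→j is +11, but vowel e→m is +8. The rule splits by letter class: vowels +8, consonants +11.
On polish: p(cons)+11=a, o(vowel)+8=w, l(cons)+11=w, i(vowel)+8=q, s(cons)+11=d, h(cons)+11=s.

awwqds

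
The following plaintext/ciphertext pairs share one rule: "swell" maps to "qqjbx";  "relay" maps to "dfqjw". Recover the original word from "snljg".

begin

The output letters match the input read backwards, each shifted +5: swell reversed is llews. The word is reversed, then every letter is shifted forward by 5.
Reversing it on snljg: shift back: s−5=n, n−5=i, l−5=g, j−5=e, g−5=b → nigeb; then reverse → begin.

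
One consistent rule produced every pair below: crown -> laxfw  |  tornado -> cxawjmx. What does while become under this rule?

Compare letters: c→l is +9, r→a is +9, o→x is +9 — a constant shift. It's a constant shift of +9 (ROT9).
For while: w+9=f, h+9=q, i+9=r, l+9=u, e+9=n.

fqrun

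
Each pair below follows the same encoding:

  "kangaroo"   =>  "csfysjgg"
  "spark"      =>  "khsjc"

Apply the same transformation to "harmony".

Compare letters: k→c is +18, a→s is +18, n→f is +18 — a constant shift. This is a Caesar cipher with shift 18.
Applying it to harmony: h+18=z, a+18=s, r+18=j, m+18=e, o+18=g, n+18=f, y+18=q.

zsjegfq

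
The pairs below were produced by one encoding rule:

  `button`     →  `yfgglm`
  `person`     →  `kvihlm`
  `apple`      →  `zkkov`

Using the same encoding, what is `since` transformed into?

This is the alphabet-reversal cipher (Atbash): a becomes z, b becomes y, etc.
For since: s↔h, i↔r, n↔m, c↔x, e↔v.

hrmxv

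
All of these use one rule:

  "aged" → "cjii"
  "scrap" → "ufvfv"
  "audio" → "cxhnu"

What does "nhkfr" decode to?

legal

Letter i (0-indexed) is shifted by i+2, so successive shifts are 2, 3, 4, ….
Reversing it on nhkfr: n−2=l, h−3=e, k−4=g, f−5=a, r−6=l.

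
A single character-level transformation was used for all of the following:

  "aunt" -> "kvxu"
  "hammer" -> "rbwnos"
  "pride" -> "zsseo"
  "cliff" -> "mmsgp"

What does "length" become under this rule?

vfxhdi

Shifts by position in aunt: pos 0: a→k (+10), pos 1: u→v (+1), pos 2: n→x (+10), pos 3: t→u (+1) — repeating every 2. It's a Vigenère-style cipher with numeric key [10,1]: position i shifts by key[i mod 2].
Applying it to length: l+10=v, e+1=f, n+10=x, g+1=h, t+10=d, h+1=i.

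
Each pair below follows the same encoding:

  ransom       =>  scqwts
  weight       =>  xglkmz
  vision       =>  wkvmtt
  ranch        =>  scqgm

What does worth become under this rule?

xquxm

Letter i (0-indexed) is shifted by i+1, so successive shifts are 1, 2, 3, ….
On worth: w+1=x, o+2=q, r+3=u, t+4=x, h+5=m.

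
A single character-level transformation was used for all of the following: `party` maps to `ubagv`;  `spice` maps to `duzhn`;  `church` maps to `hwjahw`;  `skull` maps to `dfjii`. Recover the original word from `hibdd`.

p(15)→u(20) and a(0)→b(1) fit y≡3x+1 (mod 26); the inverse of 3 mod 26 is 9. Treating letters as 0–25, the rule is x ↦ 3x + 1 (mod 26).
Undoing it on hibdd: h(7)→9·(7−1)≡2=c; i(8)→9·(8−1)≡11=l; b(1)→9·(1−1)≡0=a; d(3)→9·(3−1)≡18=s; d(3)→9·(3−1)≡18=s (all mod 26).

class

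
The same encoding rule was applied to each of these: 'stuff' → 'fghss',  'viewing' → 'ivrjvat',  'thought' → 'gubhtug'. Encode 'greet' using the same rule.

Compare letters: s→f is +13, t→g is +13, u→h is +13 — a constant shift. This is a Caesar cipher with shift 13.
For greet: g+13=t, r+13=e, e+13=r, e+13=r, t+13=g.

terrg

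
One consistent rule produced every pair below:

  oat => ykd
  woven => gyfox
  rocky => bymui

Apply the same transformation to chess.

mrocc

Compare letters: o→y is +10, a→k is +10, t→d is +10 — a constant shift. This is a Caesar cipher with shift 10.
On chess: c+10=m, h+10=r, e+10=o, s+10=c, s+10=c.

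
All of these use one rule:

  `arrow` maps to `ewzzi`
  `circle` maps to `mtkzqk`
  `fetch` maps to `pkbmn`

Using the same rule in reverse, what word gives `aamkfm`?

The output letters match the input read backwards, each shifted +8: arrow reversed is worra. Two steps: reverse the string, then apply a Caesar shift of +8.
Undoing it on aamkfm: shift back: a−8=s, a−8=s, m−8=e, k−8=c, f−8=x, m−8=e → ssecxe; then reverse → excess.

excess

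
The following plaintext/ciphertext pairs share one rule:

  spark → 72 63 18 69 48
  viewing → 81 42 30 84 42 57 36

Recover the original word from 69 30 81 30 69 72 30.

The formula is n = 3×(alphabet index, a=1) + 15.
Reversing it on 69 30 81 30 69 72 30: 69→(69−15)÷3=18=r, 30→(30−15)÷3=5=e, 81→(81−15)÷3=22=v, 30→(30−15)÷3=5=e, 69→(69−15)÷3=18=r, 72→(72−15)÷3=19=s, 30→(30−15)÷3=5=e.

reverse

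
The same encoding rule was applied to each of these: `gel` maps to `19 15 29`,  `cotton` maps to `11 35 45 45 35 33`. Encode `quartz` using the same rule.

39 47 7 41 45 57

g(#7)→19 and e(#5)→15: differences scale by 2, so n = 2·pos + 5. Each letter becomes 2×(its alphabet position, a=1..z=26) + 5.
Applying it to quartz: q=17→39, u=21→47, a=1→7, r=18→41, t=20→45, z=26→57.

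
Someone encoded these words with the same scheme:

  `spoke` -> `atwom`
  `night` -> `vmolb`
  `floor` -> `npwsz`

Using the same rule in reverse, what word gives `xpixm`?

plate

Shifts by position in spoke: pos 0: s→a (+8), pos 1: p→t (+4), pos 2: o→w (+8), pos 3: k→o (+4) — repeating every 2. The shifts repeat in a cycle of length 2: positions 0,1,… shift by +8, +4, then the pattern repeats.
Undoing it on xpixm: x−8=p, p−4=l, i−8=a, x−4=t, m−8=e.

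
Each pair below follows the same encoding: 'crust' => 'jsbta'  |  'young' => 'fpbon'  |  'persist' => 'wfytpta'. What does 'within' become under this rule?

The shifts repeat in a cycle of length 2: positions 0,1,… shift by +7, +1, then the pattern repeats.
Applying it to within: w+7=d, i+1=j, t+7=a, h+1=i, i+7=p, n+1=o.

djaipo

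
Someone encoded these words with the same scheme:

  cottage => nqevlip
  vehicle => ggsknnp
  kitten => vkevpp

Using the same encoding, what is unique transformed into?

A repeating key of period 2 is used — shifts +11, +2 over and over.
For unique: u+11=f, n+2=p, i+11=t, q+2=s, u+11=f, e+2=g.

fptsfg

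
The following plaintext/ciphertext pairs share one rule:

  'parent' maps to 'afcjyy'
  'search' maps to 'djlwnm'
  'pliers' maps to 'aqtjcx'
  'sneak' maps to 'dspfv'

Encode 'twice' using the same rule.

ebthp

Shifts by position in parent: pos 0: p→a (+11), pos 1: a→f (+5), pos 2: r→c (+11), pos 3: e→j (+5) — repeating every 2. The shifts repeat in a cycle of length 2: positions 0,1,… shift by +11, +5, then the pattern repeats.
Applying it to twice: t+11=e, w+5=b, i+11=t, c+5=h, e+11=p.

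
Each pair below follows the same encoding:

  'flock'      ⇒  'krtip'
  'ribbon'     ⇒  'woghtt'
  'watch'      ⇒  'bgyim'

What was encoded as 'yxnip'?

trick

A repeating key of period 2 is used — shifts +5, +6 over and over.
Reversing it on yxnip: y−5=t, x−6=r, n−5=i, i−6=c, p−5=k.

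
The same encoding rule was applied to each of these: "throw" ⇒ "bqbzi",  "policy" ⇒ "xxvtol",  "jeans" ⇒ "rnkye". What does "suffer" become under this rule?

In throw: t→b is +8, h→q is +9, r→b is +10, o→z is +11 — the shift increases by 1 each position. Each letter shifts forward by (position + 8), i.e. 8, 9, 10, … — the shift grows by one for each successive letter.
For suffer: s+8=a, u+9=d, f+10=p, f+11=q, e+12=q, r+13=e.

adpqqe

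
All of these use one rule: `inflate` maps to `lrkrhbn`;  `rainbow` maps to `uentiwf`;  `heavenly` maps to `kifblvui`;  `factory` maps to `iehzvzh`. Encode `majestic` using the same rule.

In inflate: i→l is +3, n→r is +4, f→k is +5, l→r is +6 — the shift increases by 1 each position. Letter i (0-indexed) is shifted by i+3, so successive shifts are 3, 4, 5, ….
Applying it to majestic: m+3=p, a+4=e, j+5=o, e+6=k, s+7=z, t+8=b, i+9=r, c+10=m.

peokzbrm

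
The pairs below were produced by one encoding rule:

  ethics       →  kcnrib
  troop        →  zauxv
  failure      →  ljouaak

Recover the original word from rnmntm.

The shifts repeat in a cycle of length 2: positions 0,1,… shift by +6, +9, then the pattern repeats.
Undoing it on rnmntm: r−6=l, n−9=e, m−6=g, n−9=e, t−6=n, m−9=d.

legend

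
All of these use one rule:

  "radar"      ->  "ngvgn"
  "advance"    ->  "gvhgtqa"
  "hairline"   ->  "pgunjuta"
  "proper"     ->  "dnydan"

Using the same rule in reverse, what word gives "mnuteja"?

This is an affine cipher: with a=0,…,z=25, each position x becomes (5x+6) mod 26.
Decoding mnuteja: m(12)→21·(12−6)≡22=w; n(13)→21·(13−6)≡17=r; u(20)→21·(20−6)≡8=i; t(19)→21·(19−6)≡13=n; e(4)→21·(4−6)≡10=k; j(9)→21·(9−6)≡11=l; a(0)→21·(0−6)≡4=e (all mod 26).

wrinkle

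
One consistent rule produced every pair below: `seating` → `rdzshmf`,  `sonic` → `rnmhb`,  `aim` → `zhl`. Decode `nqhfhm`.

Every letter moves 25 places later in the alphabet, wrapping around z→a.
Reversing it on nqhfhm: n−25=o, q−25=r, h−25=i, f−25=g, h−25=i, m−25=n.

origin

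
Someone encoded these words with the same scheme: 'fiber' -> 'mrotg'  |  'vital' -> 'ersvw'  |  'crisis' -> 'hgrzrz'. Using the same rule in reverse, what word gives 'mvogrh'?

fabric

f(5)→m(12) and i(8)→r(17) fit y≡19x+21 (mod 26); the inverse of 19 mod 26 is 11. This is an affine cipher: with a=0,…,z=25, each position x becomes (19x+21) mod 26.
Reversing it on mvogrh: m(12)→11·(12−21)≡5=f; v(21)→11·(21−21)≡0=a; o(14)→11·(14−21)≡1=b; g(6)→11·(6−21)≡17=r; r(17)→11·(17−21)≡8=i; h(7)→11·(7−21)≡2=c (all mod 26).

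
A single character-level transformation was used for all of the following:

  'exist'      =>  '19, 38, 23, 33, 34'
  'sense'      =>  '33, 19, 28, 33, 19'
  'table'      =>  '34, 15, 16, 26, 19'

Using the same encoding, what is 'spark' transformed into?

33, 30, 15, 32, 25

e is letter #5 and maps to 19: an offset of 14. Letters become their 1-based position plus 14 (so a→15, b→16, …).
Applying it to spark: s=19→33, p=16→30, a=1→15, r=18→32, k=11→25.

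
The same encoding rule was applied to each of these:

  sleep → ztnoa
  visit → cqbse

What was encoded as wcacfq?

Letter i (0-indexed) is shifted by i+7, so successive shifts are 7, 8, 9, ….
Reversing it on wcacfq: w−7=p, c−8=u, a−9=r, c−10=s, f−11=u, q−12=e.

pursue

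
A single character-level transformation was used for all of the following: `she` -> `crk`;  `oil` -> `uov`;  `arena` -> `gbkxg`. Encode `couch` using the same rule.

muamr

The shift depends on letter class: consonant s→c is +10, but vowel e→k is +6. The rule splits by letter class: vowels +6, consonants +10.
On couch: c(cons)+10=m, o(vowel)+6=u, u(vowel)+6=a, c(cons)+10=m, h(cons)+10=r.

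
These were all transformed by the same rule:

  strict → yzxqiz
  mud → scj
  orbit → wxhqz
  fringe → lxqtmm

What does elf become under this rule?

mrl

The shift depends on letter class: consonant s→y is +6, but vowel i→q is +8. Two shifts are in play — +8 for a/e/i/o/u, +6 for every other letter.
Applying it to elf: e(vowel)+8=m, l(cons)+6=r, f(cons)+6=l.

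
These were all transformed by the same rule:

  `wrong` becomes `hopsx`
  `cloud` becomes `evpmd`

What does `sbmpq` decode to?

The word is reversed, then every letter is shifted forward by 1.
Undoing it on sbmpq: shift back: s−1=r, b−1=a, m−1=l, p−1=o, q−1=p → ralop; then reverse → polar.

polar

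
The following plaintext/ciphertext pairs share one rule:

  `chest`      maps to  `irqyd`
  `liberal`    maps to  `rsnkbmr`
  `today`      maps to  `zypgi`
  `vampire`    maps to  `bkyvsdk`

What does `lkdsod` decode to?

The shifts repeat in a cycle of length 3: positions 0,1,… shift by +6, +10, +12, then the pattern repeats.
Reversing it on lkdsod: l−6=f, k−10=a, d−12=r, s−6=m, o−10=e, d−12=r.

farmer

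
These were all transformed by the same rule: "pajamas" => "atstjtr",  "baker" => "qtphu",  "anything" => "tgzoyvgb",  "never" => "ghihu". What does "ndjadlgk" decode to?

p(15)→a(0) and a(0)→t(19) fit y≡23x+19 (mod 26); the inverse of 23 mod 26 is 17. Each letter's alphabet position (a=0..z=25) is mapped through 23·x+19 mod 26 — an affine cipher.
Reversing it on ndjadlgk: n(13)→17·(13−19)≡2=c; d(3)→17·(3−19)≡14=o; j(9)→17·(9−19)≡12=m; a(0)→17·(0−19)≡15=p; d(3)→17·(3−19)≡14=o; l(11)→17·(11−19)≡20=u; g(6)→17·(6−19)≡13=n; k(10)→17·(10−19)≡3=d (all mod 26).

compound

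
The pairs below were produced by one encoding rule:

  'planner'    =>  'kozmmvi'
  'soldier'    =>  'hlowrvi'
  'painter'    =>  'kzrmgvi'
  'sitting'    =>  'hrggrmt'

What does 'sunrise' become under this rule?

Each letter's alphabet position (a=0..z=25) is mapped through 25·x+25 mod 26 — an affine cipher.
For sunrise: s(18)→25·18+25≡7=h; u(20)→25·20+25≡5=f; n(13)→25·13+25≡12=m; r(17)→25·17+25≡8=i; i(8)→25·8+25≡17=r; s(18)→25·18+25≡7=h; e(4)→25·4+25≡21=v (all mod 26).

hfmirhv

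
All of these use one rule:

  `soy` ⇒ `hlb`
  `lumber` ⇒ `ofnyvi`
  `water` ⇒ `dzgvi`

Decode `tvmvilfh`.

Each letter is replaced by its mirror in the alphabet: a↔z, b↔y, c↔x, and so on (the Atbash cipher).
Decoding tvmvilfh: t↔g, v↔e, m↔n, v↔e, i↔r, l↔o, f↔u, h↔s.

generous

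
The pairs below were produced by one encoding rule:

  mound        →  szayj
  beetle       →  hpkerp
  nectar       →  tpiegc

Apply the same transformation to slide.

Shifts by position in mound: pos 0: m→s (+6), pos 1: o→z (+11), pos 2: u→a (+6), pos 3: n→y (+11) — repeating every 2. It's a Vigenère-style cipher with numeric key [6,11]: position i shifts by key[i mod 2].
For slide: s+6=y, l+11=w, i+6=o, d+11=o, e+6=k.

ywook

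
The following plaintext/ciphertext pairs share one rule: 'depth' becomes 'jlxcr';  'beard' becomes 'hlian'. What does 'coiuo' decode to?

whale

Letter i (0-indexed) is shifted by i+6, so successive shifts are 6, 7, 8, ….
Undoing it on coiuo: c−6=w, o−7=h, i−8=a, u−9=l, o−10=e.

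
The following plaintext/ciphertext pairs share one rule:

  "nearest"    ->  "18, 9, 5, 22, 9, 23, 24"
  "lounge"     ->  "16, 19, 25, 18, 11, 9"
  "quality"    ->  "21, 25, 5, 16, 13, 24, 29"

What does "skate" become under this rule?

23, 15, 5, 24, 9

n is letter #14 and maps to 18: an offset of 4. The number is (letter's place in the alphabet, a=1) + 4.
On skate: s=19→23, k=11→15, a=1→5, t=20→24, e=5→9.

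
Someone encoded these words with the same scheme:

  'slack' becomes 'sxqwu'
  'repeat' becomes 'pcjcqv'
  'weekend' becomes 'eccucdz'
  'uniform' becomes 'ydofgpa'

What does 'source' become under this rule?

s(18)→s(18) and l(11)→x(23) fit y≡3x+16 (mod 26); the inverse of 3 mod 26 is 9. This is an affine cipher: with a=0,…,z=25, each position x becomes (3x+16) mod 26.
On source: s(18)→3·18+16≡18=s; o(14)→3·14+16≡6=g; u(20)→3·20+16≡24=y; r(17)→3·17+16≡15=p; c(2)→3·2+16≡22=w; e(4)→3·4+16≡2=c (all mod 26).

sgypwc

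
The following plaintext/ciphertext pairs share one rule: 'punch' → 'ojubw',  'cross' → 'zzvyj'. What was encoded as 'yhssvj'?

collar

The output letters match the input read backwards, each shifted +7: punch reversed is hcnup. The word is reversed, then every letter is shifted forward by 7.
Reversing it on yhssvj: shift back: y−7=r, h−7=a, s−7=l, s−7=l, v−7=o, j−7=c → ralloc; then reverse → collar.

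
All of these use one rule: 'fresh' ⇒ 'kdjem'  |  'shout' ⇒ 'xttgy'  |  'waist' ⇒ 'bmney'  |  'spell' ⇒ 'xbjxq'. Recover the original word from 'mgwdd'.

hurry

Shifts by position in fresh: pos 0: f→k (+5), pos 1: r→d (+12), pos 2: e→j (+5), pos 3: s→e (+12) — repeating every 2. A repeating key of period 2 is used — shifts +5, +12 over and over.
Undoing it on mgwdd: m−5=h, g−12=u, w−5=r, d−12=r, d−5=y.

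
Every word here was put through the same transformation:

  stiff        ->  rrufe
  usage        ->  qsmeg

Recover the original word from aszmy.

The output letters match the input read backwards, each shifted +12: stiff reversed is ffits. The word is reversed, then every letter is shifted forward by 12.
Undoing it on aszmy: shift back: a−12=o, s−12=g, z−12=n, m−12=a, y−12=m → ognam; then reverse → mango.

mango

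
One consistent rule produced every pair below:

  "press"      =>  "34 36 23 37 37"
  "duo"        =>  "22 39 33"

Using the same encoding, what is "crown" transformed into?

The number is (letter's place in the alphabet, a=1) + 18.
For crown: c=3→21, r=18→36, o=15→33, w=23→41, n=14→32.

21 36 33 41 32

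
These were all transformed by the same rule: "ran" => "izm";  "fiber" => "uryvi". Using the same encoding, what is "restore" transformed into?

Each pair mirrors across the alphabet (r↔i, a↔z, n↔m): positions sum to 25. Letters are reflected about the middle of the alphabet (position → 25−position): Atbash.
On restore: r↔i, e↔v, s↔h, t↔g, o↔l, r↔i, e↔v.

ivhgliv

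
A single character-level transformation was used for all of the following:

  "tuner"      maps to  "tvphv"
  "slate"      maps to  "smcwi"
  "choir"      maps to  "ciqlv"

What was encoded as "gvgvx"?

Letter i (0-indexed) is shifted by i+0, so successive shifts are 0, 1, 2, ….
Reversing it on gvgvx: g−0=g, v−1=u, g−2=e, v−3=s, x−4=t.

guest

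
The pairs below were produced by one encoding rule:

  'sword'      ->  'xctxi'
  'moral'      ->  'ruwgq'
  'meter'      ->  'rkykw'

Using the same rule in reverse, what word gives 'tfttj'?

ozone

Shifts by position in sword: pos 0: s→x (+5), pos 1: w→c (+6), pos 2: o→t (+5), pos 3: r→x (+6) — repeating every 2. The shifts repeat in a cycle of length 2: positions 0,1,… shift by +5, +6, then the pattern repeats.
Decoding tfttj: t−5=o, f−6=z, t−5=o, t−6=n, j−5=e.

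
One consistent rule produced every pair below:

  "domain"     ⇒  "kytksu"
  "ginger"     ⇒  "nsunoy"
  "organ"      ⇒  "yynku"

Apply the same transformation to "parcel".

The shift depends on letter class: consonant d→k is +7, but vowel o→y is +10. The rule splits by letter class: vowels +10, consonants +7.
For parcel: p(cons)+7=w, a(vowel)+10=k, r(cons)+7=y, c(cons)+7=j, e(vowel)+10=o, l(cons)+7=s.

wkyjos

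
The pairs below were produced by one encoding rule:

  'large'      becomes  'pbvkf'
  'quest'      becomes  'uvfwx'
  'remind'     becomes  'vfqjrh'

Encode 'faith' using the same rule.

Two shifts are in play — +1 for a/e/i/o/u, +4 for every other letter.
Applying it to faith: f(cons)+4=j, a(vowel)+1=b, i(vowel)+1=j, t(cons)+4=x, h(cons)+4=l.

jbjxl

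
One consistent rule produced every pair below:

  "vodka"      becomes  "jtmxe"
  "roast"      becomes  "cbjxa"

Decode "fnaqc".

The output letters match the input read backwards, each shifted +9: vodka reversed is akdov. Read the word backwards and shift each letter +9.
Reversing it on fnaqc: shift back: f−9=w, n−9=e, a−9=r, q−9=h, c−9=t → werht; then reverse → threw.

threw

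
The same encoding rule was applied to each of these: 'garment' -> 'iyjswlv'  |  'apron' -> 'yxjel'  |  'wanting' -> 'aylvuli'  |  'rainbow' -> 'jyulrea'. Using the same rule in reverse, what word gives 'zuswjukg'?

Each letter's alphabet position (a=0..z=25) is mapped through 19·x+24 mod 26 — an affine cipher.
Decoding zuswjukg: z(25)→11·(25−24)≡11=l; u(20)→11·(20−24)≡8=i; s(18)→11·(18−24)≡12=m; w(22)→11·(22−24)≡4=e; j(9)→11·(9−24)≡17=r; u(20)→11·(20−24)≡8=i; k(10)→11·(10−24)≡2=c; g(6)→11·(6−24)≡10=k (all mod 26).

limerick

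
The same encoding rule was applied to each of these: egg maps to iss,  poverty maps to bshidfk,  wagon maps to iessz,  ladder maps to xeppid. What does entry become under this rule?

The shift depends on letter class: consonant g→s is +12, but vowel e→i is +4. The rule splits by letter class: vowels +4, consonants +12.
For entry: e(vowel)+4=i, n(cons)+12=z, t(cons)+12=f, r(cons)+12=d, y(cons)+12=k.

izfdk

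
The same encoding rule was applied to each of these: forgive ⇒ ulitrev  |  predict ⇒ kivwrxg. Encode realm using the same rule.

Each pair mirrors across the alphabet (f↔u, o↔l, r↔i): positions sum to 25. Each letter is replaced by its mirror in the alphabet: a↔z, b↔y, c↔x, and so on (the Atbash cipher).
Applying it to realm: r↔i, e↔v, a↔z, l↔o, m↔n.

ivzon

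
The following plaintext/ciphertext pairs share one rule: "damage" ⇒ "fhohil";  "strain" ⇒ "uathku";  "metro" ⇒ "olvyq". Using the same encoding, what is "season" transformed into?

Shifts by position in damage: pos 0: d→f (+2), pos 1: a→h (+7), pos 2: m→o (+2), pos 3: a→h (+7) — repeating every 2. It's a Vigenère-style cipher with numeric key [2,7]: position i shifts by key[i mod 2].
Applying it to season: s+2=u, e+7=l, a+2=c, s+7=z, o+2=q, n+7=u.

ulczqu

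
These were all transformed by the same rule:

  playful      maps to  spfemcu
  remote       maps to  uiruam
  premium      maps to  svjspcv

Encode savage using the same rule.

In playful: p→s is +3, l→p is +4, a→f is +5, y→e is +6 — the shift increases by 1 each position. Letter i (0-indexed) is shifted by i+3, so successive shifts are 3, 4, 5, ….
For savage: s+3=v, a+4=e, v+5=a, a+6=g, g+7=n, e+8=m.

veagnm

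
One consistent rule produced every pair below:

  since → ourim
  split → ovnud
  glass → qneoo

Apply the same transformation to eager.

meqmz

s(18)→o(14) and i(8)→u(20) fit y≡15x+4 (mod 26); the inverse of 15 mod 26 is 7. This is an affine cipher: with a=0,…,z=25, each position x becomes (15x+4) mod 26.
For eager: e(4)→15·4+4≡12=m; a(0)→15·0+4≡4=e; g(6)→15·6+4≡16=q; e(4)→15·4+4≡12=m; r(17)→15·17+4≡25=z (all mod 26).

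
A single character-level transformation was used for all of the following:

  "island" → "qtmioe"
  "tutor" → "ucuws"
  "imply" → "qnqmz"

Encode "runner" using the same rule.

Two shifts are in play — +8 for a/e/i/o/u, +1 for every other letter.
On runner: r(cons)+1=s, u(vowel)+8=c, n(cons)+1=o, n(cons)+1=o, e(vowel)+8=m, r(cons)+1=s.

scooms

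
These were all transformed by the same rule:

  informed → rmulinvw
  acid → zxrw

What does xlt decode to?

Each pair mirrors across the alphabet (i↔r, n↔m, f↔u): positions sum to 25. Letters are reflected about the middle of the alphabet (position → 25−position): Atbash.
Undoing it on xlt: x↔c, l↔o, t↔g.

cog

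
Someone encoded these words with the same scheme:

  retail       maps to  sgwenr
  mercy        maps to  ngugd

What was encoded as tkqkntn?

singing

In retail: r→s is +1, e→g is +2, t→w is +3, a→e is +4 — the shift increases by 1 each position. Letter i (0-indexed) is shifted by i+1, so successive shifts are 1, 2, 3, ….
Decoding tkqkntn: t−1=s, k−2=i, q−3=n, k−4=g, n−5=i, t−6=n, n−7=g.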